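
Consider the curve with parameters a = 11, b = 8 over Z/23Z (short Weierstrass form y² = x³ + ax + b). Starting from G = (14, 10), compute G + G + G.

(21, 1)

Repeated addition: build up to 3G.
2G: tangent at (14, 10): λ = (3·14² + 11)/(2·10) ≡ 1/20. 20⁻¹ ≡ 15 (mod 23), so λ ≡ 1·15 ≡ 15.
  x = λ² - 14 - 14 = 225 - 28 ≡ 13; y = λ·(14 - 13) - 10 ≡ 5. → (13, 5)
3G: (13, 5) + (14, 10). λ = (10 - 5)/(14 - 13) ≡ 5/1 mod 23. 1⁻¹ ≡ 1 (mod 23), so λ ≡ 5.
  x = λ² - 13 - 14 = 25 - 27 ≡ 21; y = λ·(13 - 21) - 5 ≡ 1. → (21, 1)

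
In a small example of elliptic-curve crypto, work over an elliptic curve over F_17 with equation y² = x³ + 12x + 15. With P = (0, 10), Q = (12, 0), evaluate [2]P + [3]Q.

(4, 5)

First 2P:
Repeated addition: build up to 2P.
2P: tangent at (0, 10): λ = (3·0² + 12)/(2·10) ≡ 12/3. 3⁻¹ ≡ 6 (mod 17), so λ ≡ 12·6 ≡ 4.
  x = λ² - 0 - 0 = 16 - 0 ≡ 16; y = λ·(0 - 16) - 10 ≡ 11. → (16, 11)
2P = (16, 11).
Next 3Q:
Repeated addition: build up to 3Q.
2Q: (12, 0) + (12, 0): same x and y₁ ≡ -y₂, so the sum is O.
3Q: O + (12, 0) = (12, 0) (identity).
3Q = (12, 0).
Finally 2P + 3Q:
(16, 11) + (12, 0). λ = (0 - 11)/(12 - 16) ≡ 6/13 mod 17. 13⁻¹ ≡ 4 (mod 17), so λ ≡ 7.
  x = λ² - 16 - 12 = 49 - 28 ≡ 4; y = λ·(16 - 4) - 11 ≡ 5. → (4, 5)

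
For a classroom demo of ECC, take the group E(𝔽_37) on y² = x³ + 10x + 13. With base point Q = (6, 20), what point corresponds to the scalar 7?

Repeated addition: build up to 7Q.
2Q: tangent at (6, 20): λ = (3·6² + 10)/(2·20) ≡ 7/3. 3⁻¹ ≡ 25 (mod 37) since 3·25 = 75 ≡ 1, so λ ≡ 7·25 ≡ 27.
  x = λ² - 6 - 6 = 729 - 12 ≡ 14; y = λ·(6 - 14) - 20 ≡ 23. → (14, 23)
3Q: (14, 23) + (6, 20). λ = (20 - 23)/(6 - 14) ≡ 34/29 mod 37. 29⁻¹ ≡ 23 (mod 37) since 29·23 = 667 ≡ 1, so λ ≡ 5.
  x = λ² - 14 - 6 = 25 - 20 ≡ 5; y = λ·(14 - 5) - 23 ≡ 22. → (5, 22)
4Q: (5, 22) + (6, 20). λ = (20 - 22)/(6 - 5) ≡ 35/1 mod 37. 1⁻¹ ≡ 1 (mod 37), so λ ≡ 35.
  x = λ² - 5 - 6 = 1225 - 11 ≡ 30; y = λ·(5 - 30) - 22 ≡ 28. → (30, 28)
5Q: (30, 28) + (6, 20). λ = (20 - 28)/(6 - 30) ≡ 29/13 mod 37. 13⁻¹ ≡ 20 (mod 37), so λ ≡ 25.
  x = λ² - 30 - 6 = 625 - 36 ≡ 34; y = λ·(30 - 34) - 28 ≡ 20. → (34, 20)
6Q: (34, 20) + (6, 20). λ = (20 - 20)/(6 - 34) ≡ 0/9 mod 37. 9⁻¹ ≡ 33 (mod 37), so λ ≡ 0.
  x = λ² - 34 - 6 = 0 - 40 ≡ 34; y = λ·(34 - 34) - 20 ≡ 17. → (34, 17)
7Q: (34, 17) + (6, 20). λ = (20 - 17)/(6 - 34) ≡ 3/9 mod 37. 9⁻¹ ≡ 33 (mod 37), so λ ≡ 25.
  x = λ² - 34 - 6 = 625 - 40 ≡ 30; y = λ·(34 - 30) - 17 ≡ 9. → (30, 9)

(30, 9)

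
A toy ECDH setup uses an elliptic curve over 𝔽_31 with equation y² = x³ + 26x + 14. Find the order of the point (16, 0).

2

2P: (16, 0) + (16, 0): same x and y₁ ≡ -y₂, so the sum is O.
2P = O, so the order is 2.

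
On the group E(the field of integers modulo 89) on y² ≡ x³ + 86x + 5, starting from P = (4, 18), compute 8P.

Double-and-add on 8 = (1000)₂. Start with P = (4, 18) for the leading 1-bit.
double: tangent at (4, 18): λ = (3·4² + 86)/(2·18) ≡ 45/36. 36⁻¹ ≡ 47 (mod 89) since 36·47 = 1692 ≡ 1, so λ ≡ 45·47 ≡ 68.
  x = λ² - 4 - 4 = 4624 - 8 ≡ 77; y = λ·(4 - 77) - 18 ≡ 2. → (77, 2)
double: tangent at (77, 2): λ = (3·77² + 86)/(2·2) ≡ 73/4. 4⁻¹ ≡ 67 (mod 89), so λ ≡ 73·67 ≡ 85.
  x = λ² - 77 - 77 = 7225 - 154 ≡ 40; y = λ·(77 - 40) - 2 ≡ 28. → (40, 28)
double: tangent at (40, 28): λ = (3·40² + 86)/(2·28) ≡ 80/56. 56⁻¹ ≡ 62 (mod 89) since 56·62 = 3472 ≡ 1, so λ ≡ 80·62 ≡ 65.
  x = λ² - 40 - 40 = 4225 - 80 ≡ 51; y = λ·(40 - 51) - 28 ≡ 58. → (51, 58)

(51, 58)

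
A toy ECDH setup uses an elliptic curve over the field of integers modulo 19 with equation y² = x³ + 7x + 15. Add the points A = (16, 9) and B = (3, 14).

(16, 10)

(16, 9) + (3, 14). λ = (14 - 9)/(3 - 16) ≡ 5/6 mod 19. 6⁻¹ ≡ 16 (mod 19), so λ ≡ 4.
  x = λ² - 16 - 3 = 16 - 19 ≡ 16; y = λ·(16 - 16) - 9 ≡ 10. → (16, 10)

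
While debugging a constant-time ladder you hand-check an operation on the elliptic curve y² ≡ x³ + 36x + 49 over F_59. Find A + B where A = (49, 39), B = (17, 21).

(0, 7)

(49, 39) + (17, 21). λ = (21 - 39)/(17 - 49) ≡ 41/27 mod 59. 27⁻¹ ≡ 35 (mod 59), so λ ≡ 19.
  x = λ² - 49 - 17 = 361 - 66 ≡ 0; y = λ·(49 - 0) - 39 ≡ 7. → (0, 7)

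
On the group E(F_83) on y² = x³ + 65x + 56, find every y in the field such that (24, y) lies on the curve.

none

x³ + 65x + 56 = 15440 ≡ 2 (mod 83).
2 is a non-residue mod 83; no y exists.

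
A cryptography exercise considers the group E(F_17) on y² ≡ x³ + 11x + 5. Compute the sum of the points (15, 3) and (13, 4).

(2, 16)

(15, 3) + (13, 4). λ = (4 - 3)/(13 - 15) ≡ 1/15 mod 17. 15⁻¹ ≡ 8 (mod 17) since 15·8 = 120 ≡ 1, so λ ≡ 8.
  x = λ² - 15 - 13 = 64 - 28 ≡ 2; y = λ·(15 - 2) - 3 ≡ 16. → (2, 16)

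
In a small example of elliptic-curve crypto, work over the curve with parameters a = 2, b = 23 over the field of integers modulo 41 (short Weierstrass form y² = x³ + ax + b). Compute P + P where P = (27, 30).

(37, 22)

tangent at (27, 30): λ = (3·27² + 2)/(2·30) ≡ 16/19. 19⁻¹ ≡ 13 (mod 41) since 19·13 = 247 ≡ 1, so λ ≡ 16·13 ≡ 3.
  x = λ² - 27 - 27 = 9 - 54 ≡ 37; y = λ·(27 - 37) - 30 ≡ 22. → (37, 22)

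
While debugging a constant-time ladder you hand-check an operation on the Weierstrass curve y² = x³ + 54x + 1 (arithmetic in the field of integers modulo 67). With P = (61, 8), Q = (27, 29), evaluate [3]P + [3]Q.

(44, 27)

First 3P:
Repeated addition: build up to 3P.
2P: tangent at (61, 8): λ = (3·61² + 54)/(2·8) ≡ 28/16. 16⁻¹ ≡ 21 (mod 67), so λ ≡ 28·21 ≡ 52.
  x = λ² - 61 - 61 = 2704 - 122 ≡ 36; y = λ·(61 - 36) - 8 ≡ 19. → (36, 19)
3P: (36, 19) + (61, 8). λ = (8 - 19)/(61 - 36) ≡ 56/25 mod 67. 25⁻¹ ≡ 59 (mod 67) since 25·59 = 1475 ≡ 1, so λ ≡ 21.
  x = λ² - 36 - 61 = 441 - 97 ≡ 9; y = λ·(36 - 9) - 19 ≡ 12. → (9, 12)
3P = (9, 12).
Next 3Q:
Repeated addition: build up to 3Q.
2Q: tangent at (27, 29): λ = (3·27² + 54)/(2·29) ≡ 30/58. 58⁻¹ ≡ 52 (mod 67), so λ ≡ 30·52 ≡ 19.
  x = λ² - 27 - 27 = 361 - 54 ≡ 39; y = λ·(27 - 39) - 29 ≡ 11. → (39, 11)
3Q: (39, 11) + (27, 29). λ = (29 - 11)/(27 - 39) ≡ 18/55 mod 67. 55⁻¹ ≡ 39 (mod 67) since 55·39 = 2145 ≡ 1, so λ ≡ 32.
  x = λ² - 39 - 27 = 1024 - 66 ≡ 20; y = λ·(39 - 20) - 11 ≡ 61. → (20, 61)
3Q = (20, 61).
Finally 3P + 3Q:
(9, 12) + (20, 61). λ = (61 - 12)/(20 - 9) ≡ 49/11 mod 67. 11⁻¹ ≡ 61 (mod 67) since 11·61 = 671 ≡ 1, so λ ≡ 41.
  x = λ² - 9 - 20 = 1681 - 29 ≡ 44; y = λ·(9 - 44) - 12 ≡ 27. → (44, 27)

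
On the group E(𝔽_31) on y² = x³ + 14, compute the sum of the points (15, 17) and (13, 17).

(3, 14)

(15, 17) + (13, 17). λ = (17 - 17)/(13 - 15) ≡ 0/29 mod 31. 29⁻¹ ≡ 15 (mod 31), so λ ≡ 0.
  x = λ² - 15 - 13 = 0 - 28 ≡ 3; y = λ·(15 - 3) - 17 ≡ 14. → (3, 14)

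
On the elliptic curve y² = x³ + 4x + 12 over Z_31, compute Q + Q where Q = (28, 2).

tangent at (28, 2): λ = (3·28² + 4)/(2·2) ≡ 0/4. 4⁻¹ ≡ 8 (mod 31) since 4·8 = 32 ≡ 1, so λ ≡ 0·8 ≡ 0.
  x = λ² - 28 - 28 = 0 - 56 ≡ 6; y = λ·(28 - 6) - 2 ≡ 29. → (6, 29)

(6, 29)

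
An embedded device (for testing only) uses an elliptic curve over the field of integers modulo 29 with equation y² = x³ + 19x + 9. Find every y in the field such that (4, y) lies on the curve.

2, 27

x³ + 19x + 9 = 149 ≡ 4 (mod 29).
Square roots of 4 mod 29: 2 and 27 (since 2² = 4 ≡ 4).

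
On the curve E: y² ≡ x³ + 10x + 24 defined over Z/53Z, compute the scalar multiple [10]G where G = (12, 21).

(7, 38)

Repeated addition: build up to 10G.
2G: tangent at (12, 21): λ = (3·12² + 10)/(2·21) ≡ 18/42. 42⁻¹ ≡ 24 (mod 53), so λ ≡ 18·24 ≡ 8.
  x = λ² - 12 - 12 = 64 - 24 ≡ 40; y = λ·(12 - 40) - 21 ≡ 20. → (40, 20)
3G: (40, 20) + (12, 21). λ = (21 - 20)/(12 - 40) ≡ 1/25 mod 53. 25⁻¹ ≡ 17 (mod 53) since 25·17 = 425 ≡ 1, so λ ≡ 17.
  x = λ² - 40 - 12 = 289 - 52 ≡ 25; y = λ·(40 - 25) - 20 ≡ 23. → (25, 23)
4G: (25, 23) + (12, 21). λ = (21 - 23)/(12 - 25) ≡ 51/40 mod 53. 40⁻¹ ≡ 4 (mod 53) since 40·4 = 160 ≡ 1, so λ ≡ 45.
  x = λ² - 25 - 12 = 2025 - 37 ≡ 27; y = λ·(25 - 27) - 23 ≡ 46. → (27, 46)
5G: (27, 46) + (12, 21). λ = (21 - 46)/(12 - 27) ≡ 28/38 mod 53. 38⁻¹ ≡ 7 (mod 53) since 38·7 = 266 ≡ 1, so λ ≡ 37.
  x = λ² - 27 - 12 = 1369 - 39 ≡ 5; y = λ·(27 - 5) - 46 ≡ 26. → (5, 26)
6G: (5, 26) + (12, 21). λ = (21 - 26)/(12 - 5) ≡ 48/7 mod 53. 7⁻¹ ≡ 38 (mod 53), so λ ≡ 22.
  x = λ² - 5 - 12 = 484 - 17 ≡ 43; y = λ·(5 - 43) - 26 ≡ 39. → (43, 39)
7G: (43, 39) + (12, 21). λ = (21 - 39)/(12 - 43) ≡ 35/22 mod 53. 22⁻¹ ≡ 41 (mod 53) since 22·41 = 902 ≡ 1, so λ ≡ 4.
  x = λ² - 43 - 12 = 16 - 55 ≡ 14; y = λ·(43 - 14) - 39 ≡ 24. → (14, 24)
8G: (14, 24) + (12, 21). λ = (21 - 24)/(12 - 14) ≡ 50/51 mod 53. 51⁻¹ ≡ 26 (mod 53), so λ ≡ 28.
  x = λ² - 14 - 12 = 784 - 26 ≡ 16; y = λ·(14 - 16) - 24 ≡ 26. → (16, 26)
9G: (16, 26) + (12, 21). λ = (21 - 26)/(12 - 16) ≡ 48/49 mod 53. 49⁻¹ ≡ 13 (mod 53), so λ ≡ 41.
  x = λ² - 16 - 12 = 1681 - 28 ≡ 10; y = λ·(16 - 10) - 26 ≡ 8. → (10, 8)
10G: (10, 8) + (12, 21). λ = (21 - 8)/(12 - 10) ≡ 13/2 mod 53. 2⁻¹ ≡ 27 (mod 53), so λ ≡ 33.
  x = λ² - 10 - 12 = 1089 - 22 ≡ 7; y = λ·(10 - 7) - 8 ≡ 38. → (7, 38)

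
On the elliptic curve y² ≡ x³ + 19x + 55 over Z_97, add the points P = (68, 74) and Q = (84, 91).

(67, 18)

(68, 74) + (84, 91). λ = (91 - 74)/(84 - 68) ≡ 17/16 mod 97. 16⁻¹ ≡ 91 (mod 97) since 16·91 = 1456 ≡ 1, so λ ≡ 92.
  x = λ² - 68 - 84 = 8464 - 152 ≡ 67; y = λ·(68 - 67) - 74 ≡ 18. → (67, 18)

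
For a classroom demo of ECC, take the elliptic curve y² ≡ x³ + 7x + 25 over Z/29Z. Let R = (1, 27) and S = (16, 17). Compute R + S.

(1, 27) + (16, 17). λ = (17 - 27)/(16 - 1) ≡ 19/15 mod 29. 15⁻¹ ≡ 2 (mod 29), so λ ≡ 9.
  x = λ² - 1 - 16 = 81 - 17 ≡ 6; y = λ·(1 - 6) - 27 ≡ 15. → (6, 15)

(6, 15)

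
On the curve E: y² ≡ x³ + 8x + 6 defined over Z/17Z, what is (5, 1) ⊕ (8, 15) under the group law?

(5, 1) + (8, 15). λ = (15 - 1)/(8 - 5) ≡ 14/3 mod 17. 3⁻¹ ≡ 6 (mod 17) since 3·6 = 18 ≡ 1, so λ ≡ 16.
  x = λ² - 5 - 8 = 256 - 13 ≡ 5; y = λ·(5 - 5) - 1 ≡ 16. → (5, 16)

(5, 16)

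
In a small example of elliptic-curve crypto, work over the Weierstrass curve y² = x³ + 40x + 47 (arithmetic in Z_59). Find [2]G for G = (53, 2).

(24, 9)

tangent at (53, 2): λ = (3·53² + 40)/(2·2) ≡ 30/4. 4⁻¹ ≡ 15 (mod 59), so λ ≡ 30·15 ≡ 37.
  x = λ² - 53 - 53 = 1369 - 106 ≡ 24; y = λ·(53 - 24) - 2 ≡ 9. → (24, 9)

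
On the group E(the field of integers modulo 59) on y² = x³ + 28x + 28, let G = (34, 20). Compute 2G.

tangent at (34, 20): λ = (3·34² + 28)/(2·20) ≡ 15/40. 40⁻¹ ≡ 31 (mod 59), so λ ≡ 15·31 ≡ 52.
  x = λ² - 34 - 34 = 2704 - 68 ≡ 40; y = λ·(34 - 40) - 20 ≡ 22. → (40, 22)

(40, 22)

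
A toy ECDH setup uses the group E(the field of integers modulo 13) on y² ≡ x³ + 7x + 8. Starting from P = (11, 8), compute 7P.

Double-and-add on 7 = (111)₂. Start with P = (11, 8) for the leading 1-bit.
double: tangent at (11, 8): λ = (3·11² + 7)/(2·8) ≡ 6/3. 3⁻¹ ≡ 9 (mod 13) since 3·9 = 27 ≡ 1, so λ ≡ 6·9 ≡ 2.
  x = λ² - 11 - 11 = 4 - 22 ≡ 8; y = λ·(11 - 8) - 8 ≡ 11. → (8, 11)
add P: (8, 11) + (11, 8). λ = (8 - 11)/(11 - 8) ≡ 10/3 mod 13. 3⁻¹ ≡ 9 (mod 13), so λ ≡ 12.
  x = λ² - 8 - 11 = 144 - 19 ≡ 8; y = λ·(8 - 8) - 11 ≡ 2. → (8, 2)
double: tangent at (8, 2): λ = (3·8² + 7)/(2·2) ≡ 4/4. 4⁻¹ ≡ 10 (mod 13), so λ ≡ 4·10 ≡ 1.
  x = λ² - 8 - 8 = 1 - 16 ≡ 11; y = λ·(8 - 11) - 2 ≡ 8. → (11, 8)
add P: tangent at (11, 8): λ = (3·11² + 7)/(2·8) ≡ 6/3. 3⁻¹ ≡ 9 (mod 13), so λ ≡ 6·9 ≡ 2.
  x = λ² - 11 - 11 = 4 - 22 ≡ 8; y = λ·(11 - 8) - 8 ≡ 11. → (8, 11)

(8, 11)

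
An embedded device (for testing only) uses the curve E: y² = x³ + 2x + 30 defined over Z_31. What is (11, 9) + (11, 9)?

tangent at (11, 9): λ = (3·11² + 2)/(2·9) ≡ 24/18. 18⁻¹ ≡ 19 (mod 31) since 18·19 = 342 ≡ 1, so λ ≡ 24·19 ≡ 22.
  x = λ² - 11 - 11 = 484 - 22 ≡ 28; y = λ·(11 - 28) - 9 ≡ 20. → (28, 20)

(28, 20)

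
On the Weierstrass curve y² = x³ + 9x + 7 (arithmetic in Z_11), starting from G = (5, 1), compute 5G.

Double-and-add on 5 = (101)₂. Start with G = (5, 1) for the leading 1-bit.
double: tangent at (5, 1): λ = (3·5² + 9)/(2·1) ≡ 7/2. 2⁻¹ ≡ 6 (mod 11), so λ ≡ 7·6 ≡ 9.
  x = λ² - 5 - 5 = 81 - 10 ≡ 5; y = λ·(5 - 5) - 1 ≡ 10. → (5, 10)
double: tangent at (5, 10): λ = (3·5² + 9)/(2·10) ≡ 7/9. 9⁻¹ ≡ 5 (mod 11), so λ ≡ 7·5 ≡ 2.
  x = λ² - 5 - 5 = 4 - 10 ≡ 5; y = λ·(5 - 5) - 10 ≡ 1. → (5, 1)
add G: tangent at (5, 1): λ = (3·5² + 9)/(2·1) ≡ 7/2. 2⁻¹ ≡ 6 (mod 11), so λ ≡ 7·6 ≡ 9.
  x = λ² - 5 - 5 = 81 - 10 ≡ 5; y = λ·(5 - 5) - 1 ≡ 10. → (5, 10)

(5, 10)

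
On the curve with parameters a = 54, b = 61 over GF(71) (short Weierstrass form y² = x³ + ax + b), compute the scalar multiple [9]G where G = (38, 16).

(24, 22)

Double-and-add on 9 = (1001)₂. Start with G = (38, 16) for the leading 1-bit.
double: tangent at (38, 16): λ = (3·38² + 54)/(2·16) ≡ 55/32. 32⁻¹ ≡ 20 (mod 71), so λ ≡ 55·20 ≡ 35.
  x = λ² - 38 - 38 = 1225 - 76 ≡ 13; y = λ·(38 - 13) - 16 ≡ 7. → (13, 7)
double: tangent at (13, 7): λ = (3·13² + 54)/(2·7) ≡ 64/14. 14⁻¹ ≡ 66 (mod 71), so λ ≡ 64·66 ≡ 35.
  x = λ² - 13 - 13 = 1225 - 26 ≡ 63; y = λ·(13 - 63) - 7 ≡ 18. → (63, 18)
double: tangent at (63, 18): λ = (3·63² + 54)/(2·18) ≡ 33/36. 36⁻¹ ≡ 2 (mod 71), so λ ≡ 33·2 ≡ 66.
  x = λ² - 63 - 63 = 4356 - 126 ≡ 41; y = λ·(63 - 41) - 18 ≡ 14. → (41, 14)
add G: (41, 14) + (38, 16). λ = (16 - 14)/(38 - 41) ≡ 2/68 mod 71. 68⁻¹ ≡ 47 (mod 71), so λ ≡ 23.
  x = λ² - 41 - 38 = 529 - 79 ≡ 24; y = λ·(41 - 24) - 14 ≡ 22. → (24, 22)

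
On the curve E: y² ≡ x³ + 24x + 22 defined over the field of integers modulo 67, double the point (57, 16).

(44, 57)

tangent at (57, 16): λ = (3·57² + 24)/(2·16) ≡ 56/32. 32⁻¹ ≡ 44 (mod 67), so λ ≡ 56·44 ≡ 52.
  x = λ² - 57 - 57 = 2704 - 114 ≡ 44; y = λ·(57 - 44) - 16 ≡ 57. → (44, 57)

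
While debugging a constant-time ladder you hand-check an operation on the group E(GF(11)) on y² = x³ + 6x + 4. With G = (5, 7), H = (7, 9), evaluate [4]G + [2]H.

(5, 7)

First 4G:
Repeated addition: build up to 4G.
2G: tangent at (5, 7): λ = (3·5² + 6)/(2·7) ≡ 4/3. 3⁻¹ ≡ 4 (mod 11), so λ ≡ 4·4 ≡ 5.
  x = λ² - 5 - 5 = 25 - 10 ≡ 4; y = λ·(5 - 4) - 7 ≡ 9. → (4, 9)
3G: (4, 9) + (5, 7). λ = (7 - 9)/(5 - 4) ≡ 9/1 mod 11. 1⁻¹ ≡ 1 (mod 11), so λ ≡ 9.
  x = λ² - 4 - 5 = 81 - 9 ≡ 6; y = λ·(4 - 6) - 9 ≡ 6. → (6, 6)
4G: (6, 6) + (5, 7). λ = (7 - 6)/(5 - 6) ≡ 1/10 mod 11. 10⁻¹ ≡ 10 (mod 11) since 10·10 = 100 ≡ 1, so λ ≡ 10.
  x = λ² - 6 - 5 = 100 - 11 ≡ 1; y = λ·(6 - 1) - 6 ≡ 0. → (1, 0)
4G = (1, 0).
Next 2H:
Repeated addition: build up to 2H.
2H: tangent at (7, 9): λ = (3·7² + 6)/(2·9) ≡ 10/7. 7⁻¹ ≡ 8 (mod 11), so λ ≡ 10·8 ≡ 3.
  x = λ² - 7 - 7 = 9 - 14 ≡ 6; y = λ·(7 - 6) - 9 ≡ 5. → (6, 5)
2H = (6, 5).
Finally 4G + 2H:
(1, 0) + (6, 5). λ = (5 - 0)/(6 - 1) ≡ 5/5 mod 11. 5⁻¹ ≡ 9 (mod 11) since 5·9 = 45 ≡ 1, so λ ≡ 1.
  x = λ² - 1 - 6 = 1 - 7 ≡ 5; y = λ·(1 - 5) - 0 ≡ 7. → (5, 7)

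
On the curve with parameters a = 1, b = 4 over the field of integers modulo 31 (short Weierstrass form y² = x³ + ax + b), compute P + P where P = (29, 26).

tangent at (29, 26): λ = (3·29² + 1)/(2·26) ≡ 13/21. 21⁻¹ ≡ 3 (mod 31), so λ ≡ 13·3 ≡ 8.
  x = λ² - 29 - 29 = 64 - 58 ≡ 6; y = λ·(29 - 6) - 26 ≡ 3. → (6, 3)

(6, 3)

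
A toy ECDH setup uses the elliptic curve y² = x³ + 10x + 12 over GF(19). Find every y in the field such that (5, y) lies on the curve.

4, 15

x³ + 10x + 12 = 187 ≡ 16 (mod 19).
Square roots of 16 mod 19: 4 and 15 (since 4² = 16 ≡ 16).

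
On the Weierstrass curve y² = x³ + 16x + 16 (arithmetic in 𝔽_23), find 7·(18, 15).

Write Q = (18, 15).
Repeated addition: build up to 7Q.
2Q: tangent at (18, 15): λ = (3·18² + 16)/(2·15) ≡ 22/7. 7⁻¹ ≡ 10 (mod 23), so λ ≡ 22·10 ≡ 13.
  x = λ² - 18 - 18 = 169 - 36 ≡ 18; y = λ·(18 - 18) - 15 ≡ 8. → (18, 8)
3Q: (18, 8) + (18, 15): same x and y₁ ≡ -y₂, so the sum is ∞.
4Q: ∞ + (18, 15) = (18, 15) (identity).
5Q: tangent at (18, 15): λ = (3·18² + 16)/(2·15) ≡ 22/7. 7⁻¹ ≡ 10 (mod 23), so λ ≡ 22·10 ≡ 13.
  x = λ² - 18 - 18 = 169 - 36 ≡ 18; y = λ·(18 - 18) - 15 ≡ 8. → (18, 8)
6Q: (18, 8) + (18, 15): same x and y₁ ≡ -y₂, so the sum is ∞.
7Q: ∞ + (18, 15) = (18, 15) (identity).

(18, 15)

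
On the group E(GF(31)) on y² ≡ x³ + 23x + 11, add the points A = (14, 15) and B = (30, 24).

(1, 2)

(14, 15) + (30, 24). λ = (24 - 15)/(30 - 14) ≡ 9/16 mod 31. 16⁻¹ ≡ 2 (mod 31), so λ ≡ 18.
  x = λ² - 14 - 30 = 324 - 44 ≡ 1; y = λ·(14 - 1) - 15 ≡ 2. → (1, 2)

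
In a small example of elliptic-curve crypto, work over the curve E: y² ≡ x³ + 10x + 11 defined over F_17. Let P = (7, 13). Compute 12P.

O

Double-and-add on 12 = (1100)₂. Start with P = (7, 13) for the leading 1-bit.
double: tangent at (7, 13): λ = (3·7² + 10)/(2·13) ≡ 4/9. 9⁻¹ ≡ 2 (mod 17), so λ ≡ 4·2 ≡ 8.
  x = λ² - 7 - 7 = 64 - 14 ≡ 16; y = λ·(7 - 16) - 13 ≡ 0. → (16, 0)
add P: (16, 0) + (7, 13). λ = (13 - 0)/(7 - 16) ≡ 13/8 mod 17. 8⁻¹ ≡ 15 (mod 17), so λ ≡ 8.
  x = λ² - 16 - 7 = 64 - 23 ≡ 7; y = λ·(16 - 7) - 0 ≡ 4. → (7, 4)
double: tangent at (7, 4): λ = (3·7² + 10)/(2·4) ≡ 4/8. 8⁻¹ ≡ 15 (mod 17), so λ ≡ 4·15 ≡ 9.
  x = λ² - 7 - 7 = 81 - 14 ≡ 16; y = λ·(7 - 16) - 4 ≡ 0. → (16, 0)
double: (16, 0) + (16, 0): same x and y₁ ≡ -y₂, so the sum is O.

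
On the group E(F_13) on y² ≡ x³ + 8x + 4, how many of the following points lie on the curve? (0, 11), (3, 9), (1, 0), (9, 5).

(0, 11): 11² ≡ 4, rhs ≡ 4 → on.
(3, 9): 9² ≡ 3, rhs ≡ 3 → on.
(1, 0): 0² ≡ 0, rhs ≡ 0 → on.
(9, 5): 5² ≡ 12, rhs ≡ 12 → on.

4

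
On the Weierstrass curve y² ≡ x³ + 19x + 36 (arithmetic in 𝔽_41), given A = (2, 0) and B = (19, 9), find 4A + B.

First 4A:
Double-and-add on 4 = (100)₂. Start with A = (2, 0) for the leading 1-bit.
double: (2, 0) + (2, 0): same x and y₁ ≡ -y₂, so the sum is 𝒪.
double: 𝒪 + 𝒪 = 𝒪 (identity).
4A = 𝒪.
Finally 4A + B:
𝒪 + (19, 9) = (19, 9) (identity).

(19, 9)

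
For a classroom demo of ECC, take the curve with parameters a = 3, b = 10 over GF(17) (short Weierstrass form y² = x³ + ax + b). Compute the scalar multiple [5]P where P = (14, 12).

Repeated addition: build up to 5P.
2P: tangent at (14, 12): λ = (3·14² + 3)/(2·12) ≡ 13/7. 7⁻¹ ≡ 5 (mod 17), so λ ≡ 13·5 ≡ 14.
  x = λ² - 14 - 14 = 196 - 28 ≡ 15; y = λ·(14 - 15) - 12 ≡ 8. → (15, 8)
3P: (15, 8) + (14, 12). λ = (12 - 8)/(14 - 15) ≡ 4/16 mod 17. 16⁻¹ ≡ 16 (mod 17), so λ ≡ 13.
  x = λ² - 15 - 14 = 169 - 29 ≡ 4; y = λ·(15 - 4) - 8 ≡ 16. → (4, 16)
4P: (4, 16) + (14, 12). λ = (12 - 16)/(14 - 4) ≡ 13/10 mod 17. 10⁻¹ ≡ 12 (mod 17), so λ ≡ 3.
  x = λ² - 4 - 14 = 9 - 18 ≡ 8; y = λ·(4 - 8) - 16 ≡ 6. → (8, 6)
5P: (8, 6) + (14, 12). λ = (12 - 6)/(14 - 8) ≡ 6/6 mod 17. 6⁻¹ ≡ 3 (mod 17), so λ ≡ 1.
  x = λ² - 8 - 14 = 1 - 22 ≡ 13; y = λ·(8 - 13) - 6 ≡ 6. → (13, 6)

(13, 6)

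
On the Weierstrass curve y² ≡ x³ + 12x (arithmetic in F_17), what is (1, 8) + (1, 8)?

tangent at (1, 8): λ = (3·1² + 12)/(2·8) ≡ 15/16. 16⁻¹ ≡ 16 (mod 17), so λ ≡ 15·16 ≡ 2.
  x = λ² - 1 - 1 = 4 - 2 ≡ 2; y = λ·(1 - 2) - 8 ≡ 7. → (2, 7)

(2, 7)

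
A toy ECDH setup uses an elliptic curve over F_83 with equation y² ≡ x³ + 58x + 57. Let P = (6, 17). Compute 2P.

(71, 66)

tangent at (6, 17): λ = (3·6² + 58)/(2·17) ≡ 0/34. 34⁻¹ ≡ 22 (mod 83) since 34·22 = 748 ≡ 1, so λ ≡ 0·22 ≡ 0.
  x = λ² - 6 - 6 = 0 - 12 ≡ 71; y = λ·(6 - 71) - 17 ≡ 66. → (71, 66)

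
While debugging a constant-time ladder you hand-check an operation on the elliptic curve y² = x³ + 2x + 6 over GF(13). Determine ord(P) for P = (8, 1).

8

2P: tangent at (8, 1): λ = (3·8² + 2)/(2·1) ≡ 12/2. 2⁻¹ ≡ 7 (mod 13) since 2·7 = 14 ≡ 1, so λ ≡ 12·7 ≡ 6.
  x = λ² - 8 - 8 = 36 - 16 ≡ 7; y = λ·(8 - 7) - 1 ≡ 5. → (7, 5)
3P: (7, 5) + (8, 1). λ = (1 - 5)/(8 - 7) ≡ 9/1 mod 13. 1⁻¹ ≡ 1 (mod 13) since 1·1 = 1 ≡ 1, so λ ≡ 9.
  x = λ² - 7 - 8 = 81 - 15 ≡ 1; y = λ·(7 - 1) - 5 ≡ 10. → (1, 10)
4P: (1, 10) + (8, 1). λ = (1 - 10)/(8 - 1) ≡ 4/7 mod 13. 7⁻¹ ≡ 2 (mod 13), so λ ≡ 8.
  x = λ² - 1 - 8 = 64 - 9 ≡ 3; y = λ·(1 - 3) - 10 ≡ 0. → (3, 0)
5P: (3, 0) + (8, 1). λ = (1 - 0)/(8 - 3) ≡ 1/5 mod 13. 5⁻¹ ≡ 8 (mod 13) since 5·8 = 40 ≡ 1, so λ ≡ 8.
  x = λ² - 3 - 8 = 64 - 11 ≡ 1; y = λ·(3 - 1) - 0 ≡ 3. → (1, 3)
6P: (1, 3) + (8, 1). λ = (1 - 3)/(8 - 1) ≡ 11/7 mod 13. 7⁻¹ ≡ 2 (mod 13), so λ ≡ 9.
  x = λ² - 1 - 8 = 81 - 9 ≡ 7; y = λ·(1 - 7) - 3 ≡ 8. → (7, 8)
7P: (7, 8) + (8, 1). λ = (1 - 8)/(8 - 7) ≡ 6/1 mod 13. 1⁻¹ ≡ 1 (mod 13), so λ ≡ 6.
  x = λ² - 7 - 8 = 36 - 15 ≡ 8; y = λ·(7 - 8) - 8 ≡ 12. → (8, 12)
8P: (8, 12) + (8, 1): same x and y₁ ≡ -y₂, so the sum is ∞.
8P = ∞, so the order is 8.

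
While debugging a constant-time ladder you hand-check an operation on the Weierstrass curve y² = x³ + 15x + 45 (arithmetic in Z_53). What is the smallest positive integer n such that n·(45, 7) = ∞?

2P: tangent at (45, 7): λ = (3·45² + 15)/(2·7) ≡ 48/14. 14⁻¹ ≡ 19 (mod 53) since 14·19 = 266 ≡ 1, so λ ≡ 48·19 ≡ 11.
  x = λ² - 45 - 45 = 121 - 90 ≡ 31; y = λ·(45 - 31) - 7 ≡ 41. → (31, 41)
3P: (31, 41) + (45, 7). λ = (7 - 41)/(45 - 31) ≡ 19/14 mod 53. 14⁻¹ ≡ 19 (mod 53) since 14·19 = 266 ≡ 1, so λ ≡ 43.
  x = λ² - 31 - 45 = 1849 - 76 ≡ 24; y = λ·(31 - 24) - 41 ≡ 48. → (24, 48)
4P: (24, 48) + (45, 7). λ = (7 - 48)/(45 - 24) ≡ 12/21 mod 53. 21⁻¹ ≡ 48 (mod 53) since 21·48 = 1008 ≡ 1, so λ ≡ 46.
  x = λ² - 24 - 45 = 2116 - 69 ≡ 33; y = λ·(24 - 33) - 48 ≡ 15. → (33, 15)
5P: (33, 15) + (45, 7). λ = (7 - 15)/(45 - 33) ≡ 45/12 mod 53. 12⁻¹ ≡ 31 (mod 53), so λ ≡ 17.
  x = λ² - 33 - 45 = 289 - 78 ≡ 52; y = λ·(33 - 52) - 15 ≡ 33. → (52, 33)
6P: (52, 33) + (45, 7). λ = (7 - 33)/(45 - 52) ≡ 27/46 mod 53. 46⁻¹ ≡ 15 (mod 53) since 46·15 = 690 ≡ 1, so λ ≡ 34.
  x = λ² - 52 - 45 = 1156 - 97 ≡ 52; y = λ·(52 - 52) - 33 ≡ 20. → (52, 20)
7P: (52, 20) + (45, 7). λ = (7 - 20)/(45 - 52) ≡ 40/46 mod 53. 46⁻¹ ≡ 15 (mod 53) since 46·15 = 690 ≡ 1, so λ ≡ 17.
  x = λ² - 52 - 45 = 289 - 97 ≡ 33; y = λ·(52 - 33) - 20 ≡ 38. → (33, 38)
8P: (33, 38) + (45, 7). λ = (7 - 38)/(45 - 33) ≡ 22/12 mod 53. 12⁻¹ ≡ 31 (mod 53) since 12·31 = 372 ≡ 1, so λ ≡ 46.
  x = λ² - 33 - 45 = 2116 - 78 ≡ 24; y = λ·(33 - 24) - 38 ≡ 5. → (24, 5)
9P: (24, 5) + (45, 7). λ = (7 - 5)/(45 - 24) ≡ 2/21 mod 53. 21⁻¹ ≡ 48 (mod 53) since 21·48 = 1008 ≡ 1, so λ ≡ 43.
  x = λ² - 24 - 45 = 1849 - 69 ≡ 31; y = λ·(24 - 31) - 5 ≡ 12. → (31, 12)
10P: (31, 12) + (45, 7). λ = (7 - 12)/(45 - 31) ≡ 48/14 mod 53. 14⁻¹ ≡ 19 (mod 53), so λ ≡ 11.
  x = λ² - 31 - 45 = 121 - 76 ≡ 45; y = λ·(31 - 45) - 12 ≡ 46. → (45, 46)
11P: (45, 46) + (45, 7): same x and y₁ ≡ -y₂, so the sum is ∞.
11P = ∞, so the order is 11.

11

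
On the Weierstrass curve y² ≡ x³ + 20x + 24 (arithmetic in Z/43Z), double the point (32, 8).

(14, 9)

tangent at (32, 8): λ = (3·32² + 20)/(2·8) ≡ 39/16. 16⁻¹ ≡ 35 (mod 43) since 16·35 = 560 ≡ 1, so λ ≡ 39·35 ≡ 32.
  x = λ² - 32 - 32 = 1024 - 64 ≡ 14; y = λ·(32 - 14) - 8 ≡ 9. → (14, 9)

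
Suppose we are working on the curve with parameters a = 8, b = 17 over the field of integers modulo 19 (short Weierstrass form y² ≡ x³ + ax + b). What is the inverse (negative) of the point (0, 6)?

-(0, 6) = (0, -6 mod 19) = (0, 13).

(0, 13)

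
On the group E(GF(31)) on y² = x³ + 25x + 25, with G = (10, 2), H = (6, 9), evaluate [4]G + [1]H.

(0, 26)

First 4G:
Repeated addition: build up to 4G.
2G: tangent at (10, 2): λ = (3·10² + 25)/(2·2) ≡ 15/4. 4⁻¹ ≡ 8 (mod 31), so λ ≡ 15·8 ≡ 27.
  x = λ² - 10 - 10 = 729 - 20 ≡ 27; y = λ·(10 - 27) - 2 ≡ 4. → (27, 4)
3G: (27, 4) + (10, 2). λ = (2 - 4)/(10 - 27) ≡ 29/14 mod 31. 14⁻¹ ≡ 20 (mod 31) since 14·20 = 280 ≡ 1, so λ ≡ 22.
  x = λ² - 27 - 10 = 484 - 37 ≡ 13; y = λ·(27 - 13) - 4 ≡ 25. → (13, 25)
4G: (13, 25) + (10, 2). λ = (2 - 25)/(10 - 13) ≡ 8/28 mod 31. 28⁻¹ ≡ 10 (mod 31), so λ ≡ 18.
  x = λ² - 13 - 10 = 324 - 23 ≡ 22; y = λ·(13 - 22) - 25 ≡ 30. → (22, 30)
4G = (22, 30).
Finally 4G + H:
(22, 30) + (6, 9). λ = (9 - 30)/(6 - 22) ≡ 10/15 mod 31. 15⁻¹ ≡ 29 (mod 31), so λ ≡ 11.
  x = λ² - 22 - 6 = 121 - 28 ≡ 0; y = λ·(22 - 0) - 30 ≡ 26. → (0, 26)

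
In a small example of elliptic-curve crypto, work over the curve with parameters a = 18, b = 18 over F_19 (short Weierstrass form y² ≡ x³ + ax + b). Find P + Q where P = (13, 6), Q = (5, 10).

(6, 0)

(13, 6) + (5, 10). λ = (10 - 6)/(5 - 13) ≡ 4/11 mod 19. 11⁻¹ ≡ 7 (mod 19), so λ ≡ 9.
  x = λ² - 13 - 5 = 81 - 18 ≡ 6; y = λ·(13 - 6) - 6 ≡ 0. → (6, 0)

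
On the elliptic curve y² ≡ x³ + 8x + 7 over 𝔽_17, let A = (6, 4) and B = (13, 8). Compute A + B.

(7, 10)

(6, 4) + (13, 8). λ = (8 - 4)/(13 - 6) ≡ 4/7 mod 17. 7⁻¹ ≡ 5 (mod 17), so λ ≡ 3.
  x = λ² - 6 - 13 = 9 - 19 ≡ 7; y = λ·(6 - 7) - 4 ≡ 10. → (7, 10)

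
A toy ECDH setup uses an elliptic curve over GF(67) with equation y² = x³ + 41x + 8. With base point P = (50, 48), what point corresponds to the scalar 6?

Double-and-add on 6 = (110)₂. Start with P = (50, 48) for the leading 1-bit.
double: tangent at (50, 48): λ = (3·50² + 41)/(2·48) ≡ 37/29. 29⁻¹ ≡ 37 (mod 67), so λ ≡ 37·37 ≡ 29.
  x = λ² - 50 - 50 = 841 - 100 ≡ 4; y = λ·(50 - 4) - 48 ≡ 13. → (4, 13)
add P: (4, 13) + (50, 48). λ = (48 - 13)/(50 - 4) ≡ 35/46 mod 67. 46⁻¹ ≡ 51 (mod 67), so λ ≡ 43.
  x = λ² - 4 - 50 = 1849 - 54 ≡ 53; y = λ·(4 - 53) - 13 ≡ 24. → (53, 24)
double: tangent at (53, 24): λ = (3·53² + 41)/(2·24) ≡ 26/48. 48⁻¹ ≡ 7 (mod 67) since 48·7 = 336 ≡ 1, so λ ≡ 26·7 ≡ 48.
  x = λ² - 53 - 53 = 2304 - 106 ≡ 54; y = λ·(53 - 54) - 24 ≡ 62. → (54, 62)

(54, 62)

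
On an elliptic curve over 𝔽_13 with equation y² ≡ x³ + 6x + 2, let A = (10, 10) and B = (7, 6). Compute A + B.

(5, 1)

(10, 10) + (7, 6). λ = (6 - 10)/(7 - 10) ≡ 9/10 mod 13. 10⁻¹ ≡ 4 (mod 13), so λ ≡ 10.
  x = λ² - 10 - 7 = 100 - 17 ≡ 5; y = λ·(10 - 5) - 10 ≡ 1. → (5, 1)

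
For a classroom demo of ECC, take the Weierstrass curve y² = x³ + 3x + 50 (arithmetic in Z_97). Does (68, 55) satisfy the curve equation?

yes

y² = 55² ≡ 18; x³ + 3x + 50 = 314686 ≡ 18 (mod 97). 18 = 18.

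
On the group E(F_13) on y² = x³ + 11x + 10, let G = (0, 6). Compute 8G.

(2, 1)

Repeated addition: build up to 8G.
2G: tangent at (0, 6): λ = (3·0² + 11)/(2·6) ≡ 11/12. 12⁻¹ ≡ 12 (mod 13) since 12·12 = 144 ≡ 1, so λ ≡ 11·12 ≡ 2.
  x = λ² - 0 - 0 = 4 - 0 ≡ 4; y = λ·(0 - 4) - 6 ≡ 12. → (4, 12)
3G: (4, 12) + (0, 6). λ = (6 - 12)/(0 - 4) ≡ 7/9 mod 13. 9⁻¹ ≡ 3 (mod 13), so λ ≡ 8.
  x = λ² - 4 - 0 = 64 - 4 ≡ 8; y = λ·(4 - 8) - 12 ≡ 8. → (8, 8)
4G: (8, 8) + (0, 6). λ = (6 - 8)/(0 - 8) ≡ 11/5 mod 13. 5⁻¹ ≡ 8 (mod 13) since 5·8 = 40 ≡ 1, so λ ≡ 10.
  x = λ² - 8 - 0 = 100 - 8 ≡ 1; y = λ·(8 - 1) - 8 ≡ 10. → (1, 10)
5G: (1, 10) + (0, 6). λ = (6 - 10)/(0 - 1) ≡ 9/12 mod 13. 12⁻¹ ≡ 12 (mod 13) since 12·12 = 144 ≡ 1, so λ ≡ 4.
  x = λ² - 1 - 0 = 16 - 1 ≡ 2; y = λ·(1 - 2) - 10 ≡ 12. → (2, 12)
6G: (2, 12) + (0, 6). λ = (6 - 12)/(0 - 2) ≡ 7/11 mod 13. 11⁻¹ ≡ 6 (mod 13), so λ ≡ 3.
  x = λ² - 2 - 0 = 9 - 2 ≡ 7; y = λ·(2 - 7) - 12 ≡ 12. → (7, 12)
7G: (7, 12) + (0, 6). λ = (6 - 12)/(0 - 7) ≡ 7/6 mod 13. 6⁻¹ ≡ 11 (mod 13), so λ ≡ 12.
  x = λ² - 7 - 0 = 144 - 7 ≡ 7; y = λ·(7 - 7) - 12 ≡ 1. → (7, 1)
8G: (7, 1) + (0, 6). λ = (6 - 1)/(0 - 7) ≡ 5/6 mod 13. 6⁻¹ ≡ 11 (mod 13), so λ ≡ 3.
  x = λ² - 7 - 0 = 9 - 7 ≡ 2; y = λ·(7 - 2) - 1 ≡ 1. → (2, 1)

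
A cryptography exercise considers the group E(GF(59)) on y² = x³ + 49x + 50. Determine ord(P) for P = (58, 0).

2P: (58, 0) + (58, 0): same x and y₁ ≡ -y₂, so the sum is 𝒪.
2P = 𝒪, so the order is 2.

2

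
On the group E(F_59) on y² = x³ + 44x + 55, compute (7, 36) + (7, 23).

The two points share x = 7 and their y-coordinates satisfy 36 + 23 ≡ 0 (mod 59), so they are inverses. Their sum is the point at infinity.

O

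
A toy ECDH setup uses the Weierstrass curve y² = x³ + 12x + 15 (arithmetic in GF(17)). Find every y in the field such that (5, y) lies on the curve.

8, 9

x³ + 12x + 15 = 200 ≡ 13 (mod 17).
Square roots of 13 mod 17: 8 and 9 (since 8² = 64 ≡ 13).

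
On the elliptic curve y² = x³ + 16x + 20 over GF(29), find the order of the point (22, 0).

2

2P: (22, 0) + (22, 0): same x and y₁ ≡ -y₂, so the sum is ∞.
2P = ∞, so the order is 2.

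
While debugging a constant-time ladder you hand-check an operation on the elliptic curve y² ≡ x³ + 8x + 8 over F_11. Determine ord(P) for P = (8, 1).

2P: tangent at (8, 1): λ = (3·8² + 8)/(2·1) ≡ 2/2. 2⁻¹ ≡ 6 (mod 11), so λ ≡ 2·6 ≡ 1.
  x = λ² - 8 - 8 = 1 - 16 ≡ 7; y = λ·(8 - 7) - 1 ≡ 0. → (7, 0)
3P: (7, 0) + (8, 1). λ = (1 - 0)/(8 - 7) ≡ 1/1 mod 11. 1⁻¹ ≡ 1 (mod 11), so λ ≡ 1.
  x = λ² - 7 - 8 = 1 - 15 ≡ 8; y = λ·(7 - 8) - 0 ≡ 10. → (8, 10)
4P: (8, 10) + (8, 1): same x and y₁ ≡ -y₂, so the sum is ∞.
4P = ∞, so the order is 4.

4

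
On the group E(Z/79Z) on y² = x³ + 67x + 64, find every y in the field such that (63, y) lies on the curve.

30, 49

x³ + 67x + 64 = 254332 ≡ 31 (mod 79).
Square roots of 31 mod 79: 30 and 49 (since 30² = 900 ≡ 31).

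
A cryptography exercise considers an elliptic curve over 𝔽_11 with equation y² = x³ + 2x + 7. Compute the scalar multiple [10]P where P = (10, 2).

Double-and-add on 10 = (1010)₂. Start with P = (10, 2) for the leading 1-bit.
double: tangent at (10, 2): λ = (3·10² + 2)/(2·2) ≡ 5/4. 4⁻¹ ≡ 3 (mod 11), so λ ≡ 5·3 ≡ 4.
  x = λ² - 10 - 10 = 16 - 20 ≡ 7; y = λ·(10 - 7) - 2 ≡ 10. → (7, 10)
double: tangent at (7, 10): λ = (3·7² + 2)/(2·10) ≡ 6/9. 9⁻¹ ≡ 5 (mod 11) since 9·5 = 45 ≡ 1, so λ ≡ 6·5 ≡ 8.
  x = λ² - 7 - 7 = 64 - 14 ≡ 6; y = λ·(7 - 6) - 10 ≡ 9. → (6, 9)
add P: (6, 9) + (10, 2). λ = (2 - 9)/(10 - 6) ≡ 4/4 mod 11. 4⁻¹ ≡ 3 (mod 11) since 4·3 = 12 ≡ 1, so λ ≡ 1.
  x = λ² - 6 - 10 = 1 - 16 ≡ 7; y = λ·(6 - 7) - 9 ≡ 1. → (7, 1)
double: tangent at (7, 1): λ = (3·7² + 2)/(2·1) ≡ 6/2. 2⁻¹ ≡ 6 (mod 11), so λ ≡ 6·6 ≡ 3.
  x = λ² - 7 - 7 = 9 - 14 ≡ 6; y = λ·(7 - 6) - 1 ≡ 2. → (6, 2)

(6, 2)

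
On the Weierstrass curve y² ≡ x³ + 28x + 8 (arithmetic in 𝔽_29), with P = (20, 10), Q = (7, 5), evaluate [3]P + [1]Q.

First 3P:
Repeated addition: build up to 3P.
2P: tangent at (20, 10): λ = (3·20² + 28)/(2·10) ≡ 10/20. 20⁻¹ ≡ 16 (mod 29), so λ ≡ 10·16 ≡ 15.
  x = λ² - 20 - 20 = 225 - 40 ≡ 11; y = λ·(20 - 11) - 10 ≡ 9. → (11, 9)
3P: (11, 9) + (20, 10). λ = (10 - 9)/(20 - 11) ≡ 1/9 mod 29. 9⁻¹ ≡ 13 (mod 29) since 9·13 = 117 ≡ 1, so λ ≡ 13.
  x = λ² - 11 - 20 = 169 - 31 ≡ 22; y = λ·(11 - 22) - 9 ≡ 22. → (22, 22)
3P = (22, 22).
Finally 3P + Q:
(22, 22) + (7, 5). λ = (5 - 22)/(7 - 22) ≡ 12/14 mod 29. 14⁻¹ ≡ 27 (mod 29), so λ ≡ 5.
  x = λ² - 22 - 7 = 25 - 29 ≡ 25; y = λ·(22 - 25) - 22 ≡ 21. → (25, 21)

(25, 21)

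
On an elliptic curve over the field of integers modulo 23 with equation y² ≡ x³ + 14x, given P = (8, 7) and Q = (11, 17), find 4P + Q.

First 4P:
Double-and-add on 4 = (100)₂. Start with P = (8, 7) for the leading 1-bit.
double: tangent at (8, 7): λ = (3·8² + 14)/(2·7) ≡ 22/14. 14⁻¹ ≡ 5 (mod 23), so λ ≡ 22·5 ≡ 18.
  x = λ² - 8 - 8 = 324 - 16 ≡ 9; y = λ·(8 - 9) - 7 ≡ 21. → (9, 21)
double: tangent at (9, 21): λ = (3·9² + 14)/(2·21) ≡ 4/19. 19⁻¹ ≡ 17 (mod 23), so λ ≡ 4·17 ≡ 22.
  x = λ² - 9 - 9 = 484 - 18 ≡ 6; y = λ·(9 - 6) - 21 ≡ 22. → (6, 22)
4P = (6, 22).
Finally 4P + Q:
(6, 22) + (11, 17). λ = (17 - 22)/(11 - 6) ≡ 18/5 mod 23. 5⁻¹ ≡ 14 (mod 23) since 5·14 = 70 ≡ 1, so λ ≡ 22.
  x = λ² - 6 - 11 = 484 - 17 ≡ 7; y = λ·(6 - 7) - 22 ≡ 2. → (7, 2)

(7, 2)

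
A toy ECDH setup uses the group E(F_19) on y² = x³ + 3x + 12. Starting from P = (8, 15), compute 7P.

(8, 15)

Double-and-add on 7 = (111)₂. Start with P = (8, 15) for the leading 1-bit.
double: tangent at (8, 15): λ = (3·8² + 3)/(2·15) ≡ 5/11. 11⁻¹ ≡ 7 (mod 19) since 11·7 = 77 ≡ 1, so λ ≡ 5·7 ≡ 16.
  x = λ² - 8 - 8 = 256 - 16 ≡ 12; y = λ·(8 - 12) - 15 ≡ 16. → (12, 16)
add P: (12, 16) + (8, 15). λ = (15 - 16)/(8 - 12) ≡ 18/15 mod 19. 15⁻¹ ≡ 14 (mod 19), so λ ≡ 5.
  x = λ² - 12 - 8 = 25 - 20 ≡ 5; y = λ·(12 - 5) - 16 ≡ 0. → (5, 0)
double: (5, 0) + (5, 0): same x and y₁ ≡ -y₂, so the sum is ∞.
add P: ∞ + (8, 15) = (8, 15) (identity).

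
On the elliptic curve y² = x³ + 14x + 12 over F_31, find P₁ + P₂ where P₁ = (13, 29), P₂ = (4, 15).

(13, 29) + (4, 15). λ = (15 - 29)/(4 - 13) ≡ 17/22 mod 31. 22⁻¹ ≡ 24 (mod 31) since 22·24 = 528 ≡ 1, so λ ≡ 5.
  x = λ² - 13 - 4 = 25 - 17 ≡ 8; y = λ·(13 - 8) - 29 ≡ 27. → (8, 27)

(8, 27)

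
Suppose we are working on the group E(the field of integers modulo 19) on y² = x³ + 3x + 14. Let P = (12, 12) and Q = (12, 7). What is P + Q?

O

The two points share x = 12 and their y-coordinates satisfy 12 + 7 ≡ 0 (mod 19), so they are inverses. Their sum is O.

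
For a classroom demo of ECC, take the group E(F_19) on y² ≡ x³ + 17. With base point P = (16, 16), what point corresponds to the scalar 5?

(4, 9)

Repeated addition: build up to 5P.
2P: tangent at (16, 16): λ = (3·16² + 0)/(2·16) ≡ 8/13. 13⁻¹ ≡ 3 (mod 19) since 13·3 = 39 ≡ 1, so λ ≡ 8·3 ≡ 5.
  x = λ² - 16 - 16 = 25 - 32 ≡ 12; y = λ·(16 - 12) - 16 ≡ 4. → (12, 4)
3P: (12, 4) + (16, 16). λ = (16 - 4)/(16 - 12) ≡ 12/4 mod 19. 4⁻¹ ≡ 5 (mod 19) since 4·5 = 20 ≡ 1, so λ ≡ 3.
  x = λ² - 12 - 16 = 9 - 28 ≡ 0; y = λ·(12 - 0) - 4 ≡ 13. → (0, 13)
4P: (0, 13) + (16, 16). λ = (16 - 13)/(16 - 0) ≡ 3/16 mod 19. 16⁻¹ ≡ 6 (mod 19) since 16·6 = 96 ≡ 1, so λ ≡ 18.
  x = λ² - 0 - 16 = 324 - 16 ≡ 4; y = λ·(0 - 4) - 13 ≡ 10. → (4, 10)
5P: (4, 10) + (16, 16). λ = (16 - 10)/(16 - 4) ≡ 6/12 mod 19. 12⁻¹ ≡ 8 (mod 19), so λ ≡ 10.
  x = λ² - 4 - 16 = 100 - 20 ≡ 4; y = λ·(4 - 4) - 10 ≡ 9. → (4, 9)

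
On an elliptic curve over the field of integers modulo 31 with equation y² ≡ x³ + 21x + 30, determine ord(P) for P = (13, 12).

6

2P: tangent at (13, 12): λ = (3·13² + 21)/(2·12) ≡ 1/24. 24⁻¹ ≡ 22 (mod 31), so λ ≡ 1·22 ≡ 22.
  x = λ² - 13 - 13 = 484 - 26 ≡ 24; y = λ·(13 - 24) - 12 ≡ 25. → (24, 25)
3P: (24, 25) + (13, 12). λ = (12 - 25)/(13 - 24) ≡ 18/20 mod 31. 20⁻¹ ≡ 14 (mod 31), so λ ≡ 4.
  x = λ² - 24 - 13 = 16 - 37 ≡ 10; y = λ·(24 - 10) - 25 ≡ 0. → (10, 0)
4P: (10, 0) + (13, 12). λ = (12 - 0)/(13 - 10) ≡ 12/3 mod 31. 3⁻¹ ≡ 21 (mod 31) since 3·21 = 63 ≡ 1, so λ ≡ 4.
  x = λ² - 10 - 13 = 16 - 23 ≡ 24; y = λ·(10 - 24) - 0 ≡ 6. → (24, 6)
5P: (24, 6) + (13, 12). λ = (12 - 6)/(13 - 24) ≡ 6/20 mod 31. 20⁻¹ ≡ 14 (mod 31), so λ ≡ 22.
  x = λ² - 24 - 13 = 484 - 37 ≡ 13; y = λ·(24 - 13) - 6 ≡ 19. → (13, 19)
6P: (13, 19) + (13, 12): same x and y₁ ≡ -y₂, so the sum is O.
6P = O, so the order is 6.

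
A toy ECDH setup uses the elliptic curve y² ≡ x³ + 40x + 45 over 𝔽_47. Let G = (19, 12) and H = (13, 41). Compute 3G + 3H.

First 3G:
Repeated addition: build up to 3G.
2G: tangent at (19, 12): λ = (3·19² + 40)/(2·12) ≡ 42/24. 24⁻¹ ≡ 2 (mod 47), so λ ≡ 42·2 ≡ 37.
  x = λ² - 19 - 19 = 1369 - 38 ≡ 15; y = λ·(19 - 15) - 12 ≡ 42. → (15, 42)
3G: (15, 42) + (19, 12). λ = (12 - 42)/(19 - 15) ≡ 17/4 mod 47. 4⁻¹ ≡ 12 (mod 47), so λ ≡ 16.
  x = λ² - 15 - 19 = 256 - 34 ≡ 34; y = λ·(15 - 34) - 42 ≡ 30. → (34, 30)
3G = (34, 30).
Next 3H:
Repeated addition: build up to 3H.
2H: tangent at (13, 41): λ = (3·13² + 40)/(2·41) ≡ 30/35. 35⁻¹ ≡ 43 (mod 47) since 35·43 = 1505 ≡ 1, so λ ≡ 30·43 ≡ 21.
  x = λ² - 13 - 13 = 441 - 26 ≡ 39; y = λ·(13 - 39) - 41 ≡ 24. → (39, 24)
3H: (39, 24) + (13, 41). λ = (41 - 24)/(13 - 39) ≡ 17/21 mod 47. 21⁻¹ ≡ 9 (mod 47), so λ ≡ 12.
  x = λ² - 39 - 13 = 144 - 52 ≡ 45; y = λ·(39 - 45) - 24 ≡ 45. → (45, 45)
3H = (45, 45).
Finally 3G + 3H:
(34, 30) + (45, 45). λ = (45 - 30)/(45 - 34) ≡ 15/11 mod 47. 11⁻¹ ≡ 30 (mod 47) since 11·30 = 330 ≡ 1, so λ ≡ 27.
  x = λ² - 34 - 45 = 729 - 79 ≡ 39; y = λ·(34 - 39) - 30 ≡ 23. → (39, 23)

(39, 23)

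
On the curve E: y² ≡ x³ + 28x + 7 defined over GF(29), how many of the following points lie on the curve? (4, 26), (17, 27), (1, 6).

2

(4, 26): 26² ≡ 9, rhs ≡ 9 → on.
(17, 27): 27² ≡ 4, rhs ≡ 2 → off.
(1, 6): 6² ≡ 7, rhs ≡ 7 → on.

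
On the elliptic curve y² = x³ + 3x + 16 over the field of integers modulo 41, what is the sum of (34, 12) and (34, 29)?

The two points share x = 34 and their y-coordinates satisfy 12 + 29 ≡ 0 (mod 41), so they are inverses. Their sum is O.

O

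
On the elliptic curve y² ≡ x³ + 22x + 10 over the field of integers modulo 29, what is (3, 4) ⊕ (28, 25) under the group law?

(3, 4) + (28, 25). λ = (25 - 4)/(28 - 3) ≡ 21/25 mod 29. 25⁻¹ ≡ 7 (mod 29) since 25·7 = 175 ≡ 1, so λ ≡ 2.
  x = λ² - 3 - 28 = 4 - 31 ≡ 2; y = λ·(3 - 2) - 4 ≡ 27. → (2, 27)

(2, 27)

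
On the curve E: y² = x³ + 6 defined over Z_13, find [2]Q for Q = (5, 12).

(2, 12)

tangent at (5, 12): λ = (3·5² + 0)/(2·12) ≡ 10/11. 11⁻¹ ≡ 6 (mod 13) since 11·6 = 66 ≡ 1, so λ ≡ 10·6 ≡ 8.
  x = λ² - 5 - 5 = 64 - 10 ≡ 2; y = λ·(5 - 2) - 12 ≡ 12. → (2, 12)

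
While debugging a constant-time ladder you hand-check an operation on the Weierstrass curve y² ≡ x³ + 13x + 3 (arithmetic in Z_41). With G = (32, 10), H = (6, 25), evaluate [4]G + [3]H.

(6, 25)

First 4G:
Double-and-add on 4 = (100)₂. Start with G = (32, 10) for the leading 1-bit.
double: tangent at (32, 10): λ = (3·32² + 13)/(2·10) ≡ 10/20. 20⁻¹ ≡ 39 (mod 41) since 20·39 = 780 ≡ 1, so λ ≡ 10·39 ≡ 21.
  x = λ² - 32 - 32 = 441 - 64 ≡ 8; y = λ·(32 - 8) - 10 ≡ 2. → (8, 2)
double: tangent at (8, 2): λ = (3·8² + 13)/(2·2) ≡ 0/4. 4⁻¹ ≡ 31 (mod 41) since 4·31 = 124 ≡ 1, so λ ≡ 0·31 ≡ 0.
  x = λ² - 8 - 8 = 0 - 16 ≡ 25; y = λ·(8 - 25) - 2 ≡ 39. → (25, 39)
4G = (25, 39).
Next 3H:
Repeated addition: build up to 3H.
2H: tangent at (6, 25): λ = (3·6² + 13)/(2·25) ≡ 39/9. 9⁻¹ ≡ 32 (mod 41), so λ ≡ 39·32 ≡ 18.
  x = λ² - 6 - 6 = 324 - 12 ≡ 25; y = λ·(6 - 25) - 25 ≡ 2. → (25, 2)
3H: (25, 2) + (6, 25). λ = (25 - 2)/(6 - 25) ≡ 23/22 mod 41. 22⁻¹ ≡ 28 (mod 41) since 22·28 = 616 ≡ 1, so λ ≡ 29.
  x = λ² - 25 - 6 = 841 - 31 ≡ 31; y = λ·(25 - 31) - 2 ≡ 29. → (31, 29)
3H = (31, 29).
Finally 4G + 3H:
(25, 39) + (31, 29). λ = (29 - 39)/(31 - 25) ≡ 31/6 mod 41. 6⁻¹ ≡ 7 (mod 41), so λ ≡ 12.
  x = λ² - 25 - 31 = 144 - 56 ≡ 6; y = λ·(25 - 6) - 39 ≡ 25. → (6, 25)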